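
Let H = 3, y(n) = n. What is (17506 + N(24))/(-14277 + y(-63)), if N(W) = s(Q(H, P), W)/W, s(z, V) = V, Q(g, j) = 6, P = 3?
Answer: -17507/14340 ≈ -1.2208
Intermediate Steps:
N(W) = 1 (N(W) = W/W = 1)
(17506 + N(24))/(-14277 + y(-63)) = (17506 + 1)/(-14277 - 63) = 17507/(-14340) = 17507*(-1/14340) = -17507/14340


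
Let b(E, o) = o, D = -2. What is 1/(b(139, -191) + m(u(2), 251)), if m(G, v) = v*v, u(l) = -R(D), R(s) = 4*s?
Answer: 1/62810 ≈ 1.5921e-5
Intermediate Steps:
u(l) = 8 (u(l) = -4*(-2) = -1*(-8) = 8)
m(G, v) = v²
1/(b(139, -191) + m(u(2), 251)) = 1/(-191 + 251²) = 1/(-191 + 63001) = 1/62810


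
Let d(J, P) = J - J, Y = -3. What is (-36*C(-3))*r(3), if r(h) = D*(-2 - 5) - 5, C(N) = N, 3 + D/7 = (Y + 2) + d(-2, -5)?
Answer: 20628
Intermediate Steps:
d(J, P) = 0
D = -28 (D = -21 + 7*((-3 + 2) + 0) = -21 + 7*(-1 + 0) = -21 + 7*(-1) = -21 - 7 = -28)
r(h) = 191 (r(h) = -28*(-2 - 5) - 5 = -28*(-7) - 5 = 196 - 5 = 191)
(-36*C(-3))*r(3) = -36*(-3)*191 = 108*191 = 20628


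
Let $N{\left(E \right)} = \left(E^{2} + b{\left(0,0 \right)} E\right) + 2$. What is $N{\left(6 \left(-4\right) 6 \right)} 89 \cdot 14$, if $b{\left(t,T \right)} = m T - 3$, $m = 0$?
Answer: $26377820$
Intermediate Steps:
$b{\left(t,T \right)} = -3$ ($b{\left(t,T \right)} = 0 T - 3 = 0 - 3 = -3$)
$N{\left(E \right)} = 2 + E^{2} - 3 E$ ($N{\left(E \right)} = \left(E^{2} - 3 E\right) + 2 = 2 + E^{2} - 3 E$)
$N{\left(6 \left(-4\right) 6 \right)} 89 \cdot 14 = \left(2 + \left(6 \left(-4\right) 6\right)^{2} - 3 \cdot 6 \left(-4\right) 6\right) 89 \cdot 14 = \left(2 + \left(\left(-24\right) 6\right)^{2} - 3 \left(\left(-24\right) 6\right)\right) 89 \cdot 14 = \left(2 + \left(-144\right)^{2} - -432\right) 89 \cdot 14 = \left(2 + 20736 + 432\right) 89 \cdot 14 = 21170 \cdot 89 \cdot 14 = 1884130 \cdot 14 = 26377820$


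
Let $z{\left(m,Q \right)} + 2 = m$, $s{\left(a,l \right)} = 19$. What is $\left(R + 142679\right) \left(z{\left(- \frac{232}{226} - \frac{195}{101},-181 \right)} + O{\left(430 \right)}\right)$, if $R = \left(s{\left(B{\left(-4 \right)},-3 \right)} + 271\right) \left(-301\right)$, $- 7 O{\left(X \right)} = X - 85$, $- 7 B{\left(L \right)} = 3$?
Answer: $- \frac{240029560836}{79891} \approx -3.0045 \cdot 10^{6}$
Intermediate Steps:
$B{\left(L \right)} = - \frac{3}{7}$ ($B{\left(L \right)} = \left(- \frac{1}{7}\right) 3 = - \frac{3}{7}$)
$z{\left(m,Q \right)} = -2 + m$
$O{\left(X \right)} = \frac{85}{7} - \frac{X}{7}$ ($O{\left(X \right)} = - \frac{X - 85}{7} = - \frac{-85 + X}{7} = \frac{85}{7} - \frac{X}{7}$)
$R = -87290$ ($R = \left(19 + 271\right) \left(-301\right) = 290 \left(-301\right) = -87290$)
$\left(R + 142679\right) \left(z{\left(- \frac{232}{226} - \frac{195}{101},-181 \right)} + O{\left(430 \right)}\right) = \left(-87290 + 142679\right) \left(\left(-2 - \left(\frac{116}{113} + \frac{195}{101}\right)\right) + \left(\frac{85}{7} - \frac{430}{7}\right)\right) = 55389 \left(\left(-2 - \frac{33751}{11413}\right) + \left(\frac{85}{7} - \frac{430}{7}\right)\right) = 55389 \left(\left(-2 - \frac{33751}{11413}\right) - \frac{345}{7}\right) = 55389 \left(- \frac{56577}{11413} - \frac{345}{7}\right) = 55389 \left(- \frac{4333524}{79891}\right) = - \frac{240029560836}{79891}$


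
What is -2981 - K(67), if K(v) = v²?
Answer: -7470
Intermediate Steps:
-2981 - K(67) = -2981 - 1*67² = -2981 - 1*4489 = -2981 - 4489 = -7470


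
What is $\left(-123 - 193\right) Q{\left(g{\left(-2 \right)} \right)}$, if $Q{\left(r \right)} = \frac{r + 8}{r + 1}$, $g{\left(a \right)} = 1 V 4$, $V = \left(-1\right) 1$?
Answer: $\frac{1264}{3} \approx 421.33$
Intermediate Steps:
$V = -1$
$g{\left(a \right)} = -4$ ($g{\left(a \right)} = 1 \left(-1\right) 4 = \left(-1\right) 4 = -4$)
$Q{\left(r \right)} = \frac{8 + r}{1 + r}$
$\left(-123 - 193\right) Q{\left(g{\left(-2 \right)} \right)} = \left(-123 - 193\right) \frac{8 - 4}{1 - 4} = - 316 \frac{1}{-3} \cdot 4 = - 316 \left(\left(- \frac{1}{3}\right) 4\right) = \left(-316\right) \left(- \frac{4}{3}\right) = \frac{1264}{3}$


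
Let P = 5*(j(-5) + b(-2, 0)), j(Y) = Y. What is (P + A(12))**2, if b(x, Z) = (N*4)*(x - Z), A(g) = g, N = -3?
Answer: 11449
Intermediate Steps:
b(x, Z) = -12*x + 12*Z (b(x, Z) = (-3*4)*(x - Z) = -12*(x - Z) = -12*x + 12*Z)
P = 95 (P = 5*(-5 + (-12*(-2) + 12*0)) = 5*(-5 + (24 + 0)) = 5*(-5 + 24) = 5*19 = 95)
(P + A(12))**2 = (95 + 12)**2 = 107**2 = 11449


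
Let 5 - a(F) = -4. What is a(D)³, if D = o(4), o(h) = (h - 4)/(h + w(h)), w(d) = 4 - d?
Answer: 729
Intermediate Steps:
o(h) = -1 + h/4 (o(h) = (h - 4)/(h + (4 - h)) = (-4 + h)/4 = (-4 + h)*(¼) = -1 + h/4)
D = 0 (D = -1 + (¼)*4 = -1 + 1 = 0)
a(F) = 9 (a(F) = 5 - 1*(-4) = 5 + 4 = 9)
a(D)³ = 9³ = 729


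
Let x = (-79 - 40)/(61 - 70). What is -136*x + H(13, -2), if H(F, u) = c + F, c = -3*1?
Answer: -16094/9 ≈ -1788.2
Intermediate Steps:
c = -3
x = 119/9 (x = -119/(-9) = -119*(-1/9) = 119/9 ≈ 13.222)
H(F, u) = -3 + F
-136*x + H(13, -2) = -136*119/9 + (-3 + 13) = -16184/9 + 10 = -16094/9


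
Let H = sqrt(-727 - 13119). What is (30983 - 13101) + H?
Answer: 17882 + I*sqrt(13846) ≈ 17882.0 + 117.67*I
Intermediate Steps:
H = I*sqrt(13846) (H = sqrt(-13846) = I*sqrt(13846) ≈ 117.67*I)
(30983 - 13101) + H = (30983 - 13101) + I*sqrt(13846) = 17882 + I*sqrt(13846)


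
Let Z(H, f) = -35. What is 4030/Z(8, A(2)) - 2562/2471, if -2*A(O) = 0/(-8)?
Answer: -287080/2471 ≈ -116.18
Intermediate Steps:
A(O) = 0 (A(O) = -0/(-8) = -0*(-1)/8 = -1/2*0 = 0)
4030/Z(8, A(2)) - 2562/2471 = 4030/(-35) - 2562/2471 = 4030*(-1/35) - 2562*1/2471 = -806/7 - 366/353 = -287080/2471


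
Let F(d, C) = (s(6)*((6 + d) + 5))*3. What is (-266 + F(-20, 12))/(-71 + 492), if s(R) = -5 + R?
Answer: -293/421 ≈ -0.69596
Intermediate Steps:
F(d, C) = 33 + 3*d (F(d, C) = ((-5 + 6)*((6 + d) + 5))*3 = (1*(11 + d))*3 = (11 + d)*3 = 33 + 3*d)
(-266 + F(-20, 12))/(-71 + 492) = (-266 + (33 + 3*(-20)))/(-71 + 492) = (-266 + (33 - 60))/421 = (-266 - 27)*(1/421) = -293*1/421 = -293/421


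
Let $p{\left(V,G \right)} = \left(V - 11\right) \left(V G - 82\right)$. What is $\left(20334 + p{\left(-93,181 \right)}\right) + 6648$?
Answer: $1786142$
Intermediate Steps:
$p{\left(V,G \right)} = \left(-82 + G V\right) \left(-11 + V\right)$ ($p{\left(V,G \right)} = \left(-11 + V\right) \left(G V - 82\right) = \left(-11 + V\right) \left(-82 + G V\right) = \left(-82 + G V\right) \left(-11 + V\right)$)
$\left(20334 + p{\left(-93,181 \right)}\right) + 6648 = \left(20334 + \left(902 - -7626 + 181 \left(-93\right)^{2} - 1991 \left(-93\right)\right)\right) + 6648 = \left(20334 + \left(902 + 7626 + 181 \cdot 8649 + 185163\right)\right) + 6648 = \left(20334 + \left(902 + 7626 + 1565469 + 185163\right)\right) + 6648 = \left(20334 + 1759160\right) + 6648 = 1779494 + 6648 = 1786142$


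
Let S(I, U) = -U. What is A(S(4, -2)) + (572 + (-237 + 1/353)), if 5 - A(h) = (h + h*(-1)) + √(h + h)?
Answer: 119315/353 ≈ 338.00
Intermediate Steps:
A(h) = 5 - √2*√h (A(h) = 5 - ((h + h*(-1)) + √(h + h)) = 5 - ((h - h) + √(2*h)) = 5 - (0 + √2*√h) = 5 - √2*√h)
A(S(4, -2)) + (572 + (-237 + 1/353)) = (5 - √2*√(-1*(-2))) + (572 + (-237 + 1/353)) = (5 - √2*√2) + (572 + (-237 + 1/353)) = (5 - 2) + (572 - 83660/353) = 3 + 118256/353 = 119315/353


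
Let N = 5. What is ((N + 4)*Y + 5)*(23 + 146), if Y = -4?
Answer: -5239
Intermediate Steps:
((N + 4)*Y + 5)*(23 + 146) = ((5 + 4)*(-4) + 5)*(23 + 146) = (9*(-4) + 5)*169 = (-36 + 5)*169 = -31*169 = -5239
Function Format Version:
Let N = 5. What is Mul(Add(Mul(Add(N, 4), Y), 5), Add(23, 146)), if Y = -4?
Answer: -5239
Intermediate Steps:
Mul(Add(Mul(Add(N, 4), Y), 5), Add(23, 146)) = Mul(Add(Mul(Add(5, 4), -4), 5), Add(23, 146)) = Mul(Add(Mul(9, -4), 5), 169) = Mul(Add(-36, 5), 169) = Mul(-31, 169) = -5239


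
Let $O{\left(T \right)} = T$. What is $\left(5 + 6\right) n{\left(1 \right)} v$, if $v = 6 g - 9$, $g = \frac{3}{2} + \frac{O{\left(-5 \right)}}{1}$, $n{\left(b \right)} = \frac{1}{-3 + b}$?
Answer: $165$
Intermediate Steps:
$g = - \frac{7}{2}$ ($g = \frac{3}{2} - \frac{5}{1} = 3 \cdot \frac{1}{2} - 5 = \frac{3}{2} - 5 = - \frac{7}{2} \approx -3.5$)
$v = -30$ ($v = 6 \left(- \frac{7}{2}\right) - 9 = -21 - 9 = -30$)
$\left(5 + 6\right) n{\left(1 \right)} v = \frac{5 + 6}{-3 + 1} \left(-30\right) = \frac{11}{-2} \left(-30\right) = 11 \left(- \frac{1}{2}\right) \left(-30\right) = \left(- \frac{11}{2}\right) \left(-30\right) = 165$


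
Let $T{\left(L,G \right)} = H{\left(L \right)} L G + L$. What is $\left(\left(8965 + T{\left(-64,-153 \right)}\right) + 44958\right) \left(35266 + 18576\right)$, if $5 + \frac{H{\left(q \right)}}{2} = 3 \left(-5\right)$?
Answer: $-18188958282$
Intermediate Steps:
$H{\left(q \right)} = -40$ ($H{\left(q \right)} = -10 + 2 \cdot 3 \left(-5\right) = -10 + 2 \left(-15\right) = -10 - 30 = -40$)
$T{\left(L,G \right)} = L - 40 G L$ ($T{\left(L,G \right)} = - 40 L G + L = - 40 G L + L = L - 40 G L$)
$\left(\left(8965 + T{\left(-64,-153 \right)}\right) + 44958\right) \left(35266 + 18576\right) = \left(\left(8965 - 64 \left(1 - -6120\right)\right) + 44958\right) \left(35266 + 18576\right) = \left(\left(8965 - 64 \left(1 + 6120\right)\right) + 44958\right) 53842 = \left(\left(8965 - 391744\right) + 44958\right) 53842 = \left(-382779 + 44958\right) 53842 = \left(-337821\right) 53842 = -18188958282$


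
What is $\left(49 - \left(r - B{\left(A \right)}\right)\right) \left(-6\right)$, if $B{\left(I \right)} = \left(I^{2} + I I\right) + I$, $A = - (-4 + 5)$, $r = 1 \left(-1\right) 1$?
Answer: $-306$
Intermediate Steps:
$r = -1$ ($r = \left(-1\right) 1 = -1$)
$A = -1$ ($A = \left(-1\right) 1 = -1$)
$B{\left(I \right)} = I + 2 I^{2}$ ($B{\left(I \right)} = \left(I^{2} + I^{2}\right) + I = 2 I^{2} + I = I + 2 I^{2}$)
$\left(49 - \left(r - B{\left(A \right)}\right)\right) \left(-6\right) = \left(49 - -2\right) \left(-6\right) = \left(49 + \left(- (1 - 2) + 1\right)\right) \left(-6\right) = \left(49 + \left(\left(-1\right) \left(-1\right) + 1\right)\right) \left(-6\right) = \left(49 + \left(1 + 1\right)\right) \left(-6\right) = \left(49 + 2\right) \left(-6\right) = 51 \left(-6\right) = -306$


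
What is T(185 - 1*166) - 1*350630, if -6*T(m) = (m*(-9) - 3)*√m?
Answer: -350630 + 29*√19 ≈ -3.5050e+5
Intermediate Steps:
T(m) = -√m*(-3 - 9*m)/6 (T(m) = -(m*(-9) - 3)*√m/6 = -(-9*m - 3)*√m/6 = -(-3 - 9*m)*√m/6 = -√m*(-3 - 9*m)/6)
T(185 - 1*166) - 1*350630 = √(185 - 1*166)*(1 + 3*(185 - 1*166))/2 - 1*350630 = √(185 - 166)*(1 + 3*(185 - 166))/2 - 350630 = √19*(1 + 3*19)/2 - 350630 = √19*(1 + 57)/2 - 350630 = (½)*√19*58 - 350630 = 29*√19 - 350630 = -350630 + 29*√19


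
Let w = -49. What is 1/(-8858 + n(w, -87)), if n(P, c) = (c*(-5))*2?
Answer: -1/7988 ≈ -0.00012519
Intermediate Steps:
n(P, c) = -10*c (n(P, c) = -5*c*2 = -10*c)
1/(-8858 + n(w, -87)) = 1/(-8858 - 10*(-87)) = 1/(-8858 + 870) = 1/(-7988) = -1/7988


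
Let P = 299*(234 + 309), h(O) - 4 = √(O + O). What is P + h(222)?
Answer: 162361 + 2*√111 ≈ 1.6238e+5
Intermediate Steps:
h(O) = 4 + √2*√O (h(O) = 4 + √(O + O) = 4 + √(2*O) = 4 + √2*√O)
P = 162357 (P = 299*543 = 162357)
P + h(222) = 162357 + (4 + √2*√222) = 162357 + (4 + 2*√111) = 162361 + 2*√111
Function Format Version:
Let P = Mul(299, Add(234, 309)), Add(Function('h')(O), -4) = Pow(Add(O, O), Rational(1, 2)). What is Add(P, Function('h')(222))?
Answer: Add(162361, Mul(2, Pow(111, Rational(1, 2)))) ≈ 1.6238e+5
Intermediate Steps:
Function('h')(O) = Add(4, Mul(Pow(2, Rational(1, 2)), Pow(O, Rational(1, 2)))) (Function('h')(O) = Add(4, Pow(Add(O, O), Rational(1, 2))) = Add(4, Pow(Mul(2, O), Rational(1, 2))) = Add(4, Mul(Pow(2, Rational(1, 2)), Pow(O, Rational(1, 2)))))
P = 162357 (P = Mul(299, 543) = 162357)
Add(P, Function('h')(222)) = Add(162357, Add(4, Mul(Pow(2, Rational(1, 2)), Pow(222, Rational(1, 2))))) = Add(162357, Add(4, Mul(2, Pow(111, Rational(1, 2))))) = Add(162361, Mul(2, Pow(111, Rational(1, 2))))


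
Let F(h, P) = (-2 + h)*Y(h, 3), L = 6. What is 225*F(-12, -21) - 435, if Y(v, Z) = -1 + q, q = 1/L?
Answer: 2190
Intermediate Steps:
q = ⅙ (q = 1/6 = ⅙ ≈ 0.16667)
Y(v, Z) = -⅚ (Y(v, Z) = -1 + ⅙ = -⅚)
F(h, P) = 5/3 - 5*h/6 (F(h, P) = (-2 + h)*(-⅚) = 5/3 - 5*h/6)
225*F(-12, -21) - 435 = 225*(5/3 - ⅚*(-12)) - 435 = 225*(5/3 + 10) - 435 = 225*(35/3) - 435 = 2625 - 435 = 2190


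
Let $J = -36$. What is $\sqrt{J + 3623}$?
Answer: $\sqrt{3587} \approx 59.892$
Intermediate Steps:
$\sqrt{J + 3623} = \sqrt{-36 + 3623} = \sqrt{3587}$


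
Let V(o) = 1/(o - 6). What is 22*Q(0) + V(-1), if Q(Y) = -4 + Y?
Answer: -617/7 ≈ -88.143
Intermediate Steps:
V(o) = 1/(-6 + o)
22*Q(0) + V(-1) = 22*(-4 + 0) + 1/(-6 - 1) = 22*(-4) + 1/(-7) = -88 - ⅐ = -617/7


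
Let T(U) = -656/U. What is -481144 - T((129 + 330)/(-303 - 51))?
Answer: -73692440/153 ≈ -4.8165e+5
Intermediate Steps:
-481144 - T((129 + 330)/(-303 - 51)) = -481144 - (-656)/((129 + 330)/(-303 - 51)) = -481144 - (-656)/(459/(-354)) = -481144 - (-656)/(459*(-1/354)) = -481144 - (-656)/(-153/118) = -481144 - (-656)*(-118)/153 = -481144 - 1*77408/153 = -481144 - 77408/153 = -73692440/153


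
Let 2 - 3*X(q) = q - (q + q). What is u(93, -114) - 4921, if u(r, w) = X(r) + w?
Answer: -15010/3 ≈ -5003.3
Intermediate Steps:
X(q) = ⅔ + q/3 (X(q) = ⅔ - (q - (q + q))/3 = ⅔ - (q - 2*q)/3 = ⅔ - (-1)*q/3 = ⅔ + q/3)
u(r, w) = ⅔ + w + r/3 (u(r, w) = (⅔ + r/3) + w = ⅔ + w + r/3)
u(93, -114) - 4921 = (⅔ - 114 + (⅓)*93) - 4921 = (⅔ - 114 + 31) - 4921 = -247/3 - 4921 = -15010/3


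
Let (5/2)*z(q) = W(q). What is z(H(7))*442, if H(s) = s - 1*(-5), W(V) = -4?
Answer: -3536/5 ≈ -707.20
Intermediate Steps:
H(s) = 5 + s (H(s) = s + 5 = 5 + s)
z(q) = -8/5 (z(q) = (⅖)*(-4) = -8/5)
z(H(7))*442 = -8/5*442 = -3536/5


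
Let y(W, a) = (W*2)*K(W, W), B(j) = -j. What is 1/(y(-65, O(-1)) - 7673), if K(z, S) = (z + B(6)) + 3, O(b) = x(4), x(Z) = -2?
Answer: 1/1167 ≈ 0.00085690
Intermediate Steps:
O(b) = -2
K(z, S) = -3 + z (K(z, S) = (z - 1*6) + 3 = (z - 6) + 3 = (-6 + z) + 3 = -3 + z)
y(W, a) = 2*W*(-3 + W) (y(W, a) = (W*2)*(-3 + W) = (2*W)*(-3 + W) = 2*W*(-3 + W))
1/(y(-65, O(-1)) - 7673) = 1/(2*(-65)*(-3 - 65) - 7673) = 1/(2*(-65)*(-68) - 7673) = 1/(8840 - 7673) = 1/1167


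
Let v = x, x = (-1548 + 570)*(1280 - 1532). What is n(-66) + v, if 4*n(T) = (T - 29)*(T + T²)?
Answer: 289137/2 ≈ 1.4457e+5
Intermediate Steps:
n(T) = (-29 + T)*(T + T²)/4 (n(T) = ((T - 29)*(T + T²))/4 = ((-29 + T)*(T + T²))/4 = (-29 + T)*(T + T²)/4)
x = 246456 (x = -978*(-252) = 246456)
v = 246456
n(-66) + v = (¼)*(-66)*(-29 + (-66)² - 28*(-66)) + 246456 = (¼)*(-66)*(-29 + 4356 + 1848) + 246456 = (¼)*(-66)*6175 + 246456 = -203775/2 + 246456 = 289137/2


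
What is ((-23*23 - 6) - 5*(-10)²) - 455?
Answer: -1490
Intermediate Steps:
((-23*23 - 6) - 5*(-10)²) - 455 = ((-529 - 6) - 5*100) - 455 = (-535 - 500) - 455 = -1035 - 455 = -1490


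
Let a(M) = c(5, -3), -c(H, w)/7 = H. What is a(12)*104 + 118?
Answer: -3522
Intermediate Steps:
c(H, w) = -7*H
a(M) = -35 (a(M) = -7*5 = -35)
a(12)*104 + 118 = -35*104 + 118 = -3640 + 118 = -3522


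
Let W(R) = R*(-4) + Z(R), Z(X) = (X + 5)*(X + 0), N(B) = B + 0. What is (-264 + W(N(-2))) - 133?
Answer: -395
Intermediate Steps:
N(B) = B
Z(X) = X*(5 + X) (Z(X) = (5 + X)*X = X*(5 + X))
W(R) = -4*R + R*(5 + R) (W(R) = R*(-4) + R*(5 + R) = -4*R + R*(5 + R))
(-264 + W(N(-2))) - 133 = (-264 - 2*(1 - 2)) - 133 = (-264 - 2*(-1)) - 133 = (-264 + 2) - 133 = -262 - 133 = -395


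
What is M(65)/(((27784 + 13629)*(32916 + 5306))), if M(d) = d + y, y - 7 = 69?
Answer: 141/1582887686 ≈ 8.9078e-8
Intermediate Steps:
y = 76 (y = 7 + 69 = 76)
M(d) = 76 + d (M(d) = d + 76 = 76 + d)
M(65)/(((27784 + 13629)*(32916 + 5306))) = (76 + 65)/(((27784 + 13629)*(32916 + 5306))) = 141/((41413*38222)) = 141/1582887686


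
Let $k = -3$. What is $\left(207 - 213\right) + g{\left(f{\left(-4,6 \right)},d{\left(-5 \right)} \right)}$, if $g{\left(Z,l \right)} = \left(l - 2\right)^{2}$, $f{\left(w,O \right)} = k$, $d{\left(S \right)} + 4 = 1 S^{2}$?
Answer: $355$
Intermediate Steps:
$d{\left(S \right)} = -4 + S^{2}$ ($d{\left(S \right)} = -4 + 1 S^{2} = -4 + S^{2}$)
$f{\left(w,O \right)} = -3$
$g{\left(Z,l \right)} = \left(-2 + l\right)^{2}$
$\left(207 - 213\right) + g{\left(f{\left(-4,6 \right)},d{\left(-5 \right)} \right)} = \left(207 - 213\right) + \left(-2 - \left(4 - \left(-5\right)^{2}\right)\right)^{2} = -6 + \left(-2 + \left(-4 + 25\right)\right)^{2} = -6 + \left(-2 + 21\right)^{2} = -6 + 19^{2} = -6 + 361 = 355$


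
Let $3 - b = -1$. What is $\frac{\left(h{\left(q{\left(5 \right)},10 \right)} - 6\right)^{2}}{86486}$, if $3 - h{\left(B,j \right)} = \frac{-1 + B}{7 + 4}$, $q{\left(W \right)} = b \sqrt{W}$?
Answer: $\frac{552}{5232403} + \frac{128 \sqrt{5}}{5232403} \approx 0.0001602$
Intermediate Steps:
$b = 4$ ($b = 3 - -1 = 3 + 1 = 4$)
$q{\left(W \right)} = 4 \sqrt{W}$
$h{\left(B,j \right)} = \frac{34}{11} - \frac{B}{11}$ ($h{\left(B,j \right)} = 3 - \frac{-1 + B}{7 + 4} = 3 - \frac{-1 + B}{11} = 3 - \left(-1 + B\right) \frac{1}{11} = 3 - \left(- \frac{1}{11} + \frac{B}{11}\right) = \frac{34}{11} - \frac{B}{11}$)
$\frac{\left(h{\left(q{\left(5 \right)},10 \right)} - 6\right)^{2}}{86486} = \frac{\left(\left(\frac{34}{11} - \frac{4 \sqrt{5}}{11}\right) - 6\right)^{2}}{86486} = \left(\left(\frac{34}{11} - \frac{4 \sqrt{5}}{11}\right) - 6\right)^{2} \cdot \frac{1}{86486} = \left(- \frac{32}{11} - \frac{4 \sqrt{5}}{11}\right)^{2} \cdot \frac{1}{86486} = \frac{\left(- \frac{32}{11} - \frac{4 \sqrt{5}}{11}\right)^{2}}{86486}$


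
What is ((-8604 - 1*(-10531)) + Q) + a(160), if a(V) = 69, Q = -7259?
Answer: -5263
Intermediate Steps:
((-8604 - 1*(-10531)) + Q) + a(160) = ((-8604 - 1*(-10531)) - 7259) + 69 = ((-8604 + 10531) - 7259) + 69 = (1927 - 7259) + 69 = -5332 + 69 = -5263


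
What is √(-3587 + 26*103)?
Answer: 3*I*√101 ≈ 30.15*I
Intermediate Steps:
√(-3587 + 26*103) = √(-3587 + 2678) = √(-909) = 3*I*√101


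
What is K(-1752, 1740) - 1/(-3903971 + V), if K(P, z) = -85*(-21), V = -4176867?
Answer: 14424295831/8080838 ≈ 1785.0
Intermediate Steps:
K(P, z) = 1785
K(-1752, 1740) - 1/(-3903971 + V) = 1785 - 1/(-3903971 - 4176867) = 1785 - 1/(-8080838) = 1785 - 1*(-1/8080838) = 1785 + 1/8080838 = 14424295831/8080838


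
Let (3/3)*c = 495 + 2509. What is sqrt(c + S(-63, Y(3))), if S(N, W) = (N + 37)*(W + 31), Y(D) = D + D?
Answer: sqrt(2042) ≈ 45.188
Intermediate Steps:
Y(D) = 2*D
c = 3004 (c = 495 + 2509 = 3004)
S(N, W) = (31 + W)*(37 + N) (S(N, W) = (37 + N)*(31 + W) = (31 + W)*(37 + N))
sqrt(c + S(-63, Y(3))) = sqrt(3004 + (1147 + 31*(-63) + 37*(2*3) - 126*3)) = sqrt(3004 + (1147 - 1953 + 37*6 - 63*6)) = sqrt(3004 + (1147 - 1953 + 222 - 378)) = sqrt(3004 - 962) = sqrt(2042)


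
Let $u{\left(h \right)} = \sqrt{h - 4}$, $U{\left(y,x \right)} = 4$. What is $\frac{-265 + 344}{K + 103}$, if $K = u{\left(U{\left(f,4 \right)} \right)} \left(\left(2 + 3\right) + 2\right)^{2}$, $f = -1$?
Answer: $\frac{79}{103} \approx 0.76699$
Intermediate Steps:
$u{\left(h \right)} = \sqrt{-4 + h}$
$K = 0$ ($K = \sqrt{-4 + 4} \left(\left(2 + 3\right) + 2\right)^{2} = \sqrt{0} \left(5 + 2\right)^{2} = 0 \cdot 7^{2} = 0 \cdot 49 = 0$)
$\frac{-265 + 344}{K + 103} = \frac{-265 + 344}{0 + 103} = \frac{79}{103}$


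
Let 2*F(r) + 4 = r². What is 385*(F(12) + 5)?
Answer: 28875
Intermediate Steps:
F(r) = -2 + r²/2
385*(F(12) + 5) = 385*((-2 + (½)*12²) + 5) = 385*((-2 + (½)*144) + 5) = 385*((-2 + 72) + 5) = 385*(70 + 5) = 385*75 = 28875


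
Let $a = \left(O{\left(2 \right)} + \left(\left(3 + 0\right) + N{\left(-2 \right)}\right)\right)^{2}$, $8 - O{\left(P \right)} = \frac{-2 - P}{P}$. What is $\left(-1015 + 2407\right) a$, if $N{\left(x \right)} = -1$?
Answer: $200448$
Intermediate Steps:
$O{\left(P \right)} = 8 - \frac{-2 - P}{P}$
$a = 144$ ($a = \left(\left(9 + \frac{2}{2}\right) + \left(\left(3 + 0\right) - 1\right)\right)^{2} = \left(\left(9 + 2 \cdot \frac{1}{2}\right) + \left(3 - 1\right)\right)^{2} = \left(\left(9 + 1\right) + 2\right)^{2} = \left(10 + 2\right)^{2} = 12^{2} = 144$)
$\left(-1015 + 2407\right) a = \left(-1015 + 2407\right) 144 = 1392 \cdot 144 = 200448$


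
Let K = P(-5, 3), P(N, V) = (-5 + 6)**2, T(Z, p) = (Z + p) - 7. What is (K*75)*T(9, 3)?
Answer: 375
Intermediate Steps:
T(Z, p) = -7 + Z + p
P(N, V) = 1 (P(N, V) = 1**2 = 1)
K = 1
(K*75)*T(9, 3) = (1*75)*(-7 + 9 + 3) = 75*5 = 375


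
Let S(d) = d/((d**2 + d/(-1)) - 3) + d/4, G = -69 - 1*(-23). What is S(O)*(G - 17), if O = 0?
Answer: 0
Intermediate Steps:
G = -46 (G = -69 + 23 = -46)
S(d) = d/4 + d/(-3 + d**2 - d) (S(d) = d/((d**2 - d) - 3) + d*(1/4) = d/(-3 + d**2 - d) + d/4 = d/4 + d/(-3 + d**2 - d))
S(O)*(G - 17) = ((1/4)*0*(1 + 0**2 - 1*0)/(-3 + 0**2 - 1*0))*(-46 - 17) = ((1/4)*0*(1 + 0 + 0)/(-3 + 0 + 0))*(-63) = ((1/4)*0*1/(-3))*(-63) = ((1/4)*0*(-1/3)*1)*(-63) = 0*(-63) = 0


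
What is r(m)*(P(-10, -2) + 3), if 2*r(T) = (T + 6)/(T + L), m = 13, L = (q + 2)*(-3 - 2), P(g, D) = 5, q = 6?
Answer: -76/27 ≈ -2.8148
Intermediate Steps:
L = -40 (L = (6 + 2)*(-3 - 2) = 8*(-5) = -40)
r(T) = (6 + T)/(2*(-40 + T)) (r(T) = ((T + 6)/(T - 40))/2 = ((6 + T)/(-40 + T))/2 = (6 + T)/(2*(-40 + T)))
r(m)*(P(-10, -2) + 3) = ((6 + 13)/(2*(-40 + 13)))*(5 + 3) = ((½)*19/(-27))*8 = ((½)*(-1/27)*19)*8 = -19/54*8 = -76/27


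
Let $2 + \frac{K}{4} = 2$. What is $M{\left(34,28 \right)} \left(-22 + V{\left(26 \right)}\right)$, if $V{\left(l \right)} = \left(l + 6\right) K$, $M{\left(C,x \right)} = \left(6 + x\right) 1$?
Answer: $-748$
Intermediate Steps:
$K = 0$ ($K = -8 + 4 \cdot 2 = -8 + 8 = 0$)
$M{\left(C,x \right)} = 6 + x$
$V{\left(l \right)} = 0$ ($V{\left(l \right)} = \left(l + 6\right) 0 = \left(6 + l\right) 0 = 0$)
$M{\left(34,28 \right)} \left(-22 + V{\left(26 \right)}\right) = \left(6 + 28\right) \left(-22 + 0\right) = 34 \left(-22\right) = -748$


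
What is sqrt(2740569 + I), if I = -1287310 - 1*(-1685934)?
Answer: sqrt(3139193) ≈ 1771.8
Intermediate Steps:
I = 398624 (I = -1287310 + 1685934 = 398624)
sqrt(2740569 + I) = sqrt(2740569 + 398624) = sqrt(3139193)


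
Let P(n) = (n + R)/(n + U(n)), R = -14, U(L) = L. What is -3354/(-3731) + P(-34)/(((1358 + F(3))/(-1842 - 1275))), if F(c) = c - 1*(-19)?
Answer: -390189/561085 ≈ -0.69542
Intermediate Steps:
P(n) = (-14 + n)/(2*n) (P(n) = (n - 14)/(n + n) = (-14 + n)/((2*n)) = (-14 + n)*(1/(2*n)) = (-14 + n)/(2*n))
F(c) = 19 + c (F(c) = c + 19 = 19 + c)
-3354/(-3731) + P(-34)/(((1358 + F(3))/(-1842 - 1275))) = -3354/(-3731) + ((1/2)*(-14 - 34)/(-34))/(((1358 + (19 + 3))/(-1842 - 1275))) = -3354*(-1/3731) + ((1/2)*(-1/34)*(-48))/(((1358 + 22)/(-3117))) = 258/287 + 12/(17*((1380*(-1/3117)))) = 258/287 + 12/(17*(-460/1039)) = 258/287 + (12/17)*(-1039/460) = 258/287 - 3117/1955 = -390189/561085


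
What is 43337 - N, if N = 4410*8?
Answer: 8057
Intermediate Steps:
N = 35280
43337 - N = 43337 - 1*35280 = 43337 - 35280 = 8057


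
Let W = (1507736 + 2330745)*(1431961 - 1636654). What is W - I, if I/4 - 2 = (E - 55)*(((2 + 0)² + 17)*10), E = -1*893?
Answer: -785709395021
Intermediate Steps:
E = -893
W = -785710191333 (W = 3838481*(-204693) = -785710191333)
I = -796312 (I = 8 + 4*((-893 - 55)*(((2 + 0)² + 17)*10)) = 8 + 4*(-948*(2² + 17)*10) = 8 + 4*(-948*(4 + 17)*10) = 8 + 4*(-19908*10) = 8 + 4*(-948*210) = 8 + 4*(-199080) = 8 - 796320 = -796312)
W - I = -785710191333 - 1*(-796312) = -785710191333 + 796312 = -785709395021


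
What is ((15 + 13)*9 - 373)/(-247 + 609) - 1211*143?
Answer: -62688747/362 ≈ -1.7317e+5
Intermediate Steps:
((15 + 13)*9 - 373)/(-247 + 609) - 1211*143 = (28*9 - 373)/362 - 173173 = (252 - 373)*(1/362) - 173173 = -121*1/362 - 173173 = -121/362 - 173173 = -62688747/362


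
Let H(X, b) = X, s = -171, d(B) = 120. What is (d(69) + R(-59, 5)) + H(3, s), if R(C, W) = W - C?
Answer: 187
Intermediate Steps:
(d(69) + R(-59, 5)) + H(3, s) = (120 + (5 - 1*(-59))) + 3 = (120 + (5 + 59)) + 3 = (120 + 64) + 3 = 184 + 3 = 187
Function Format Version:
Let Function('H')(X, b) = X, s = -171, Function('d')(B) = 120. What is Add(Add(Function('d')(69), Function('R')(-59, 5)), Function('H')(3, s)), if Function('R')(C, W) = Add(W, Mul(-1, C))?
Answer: 187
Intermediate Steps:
Add(Add(Function('d')(69), Function('R')(-59, 5)), Function('H')(3, s)) = Add(Add(120, Add(5, Mul(-1, -59))), 3) = Add(Add(120, Add(5, 59)), 3) = Add(Add(120, 64), 3) = Add(184, 3) = 187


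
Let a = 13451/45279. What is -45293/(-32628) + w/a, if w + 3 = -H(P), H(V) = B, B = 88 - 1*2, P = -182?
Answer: -130876089725/438879228 ≈ -298.21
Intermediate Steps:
B = 86 (B = 88 - 2 = 86)
a = 13451/45279 (a = 13451*(1/45279) = 13451/45279 ≈ 0.29707)
H(V) = 86
w = -89 (w = -3 - 1*86 = -3 - 86 = -89)
-45293/(-32628) + w/a = -45293/(-32628) - 89/13451/45279 = -45293*(-1/32628) - 89*45279/13451 = 45293/32628 - 4029831/13451 = -130876089725/438879228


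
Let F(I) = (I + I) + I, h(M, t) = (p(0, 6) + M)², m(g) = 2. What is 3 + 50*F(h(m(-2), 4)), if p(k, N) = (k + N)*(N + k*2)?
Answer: 216603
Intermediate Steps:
p(k, N) = (N + k)*(N + 2*k)
h(M, t) = (36 + M)² (h(M, t) = ((6² + 2*0² + 3*6*0) + M)² = ((36 + 2*0 + 0) + M)² = ((36 + 0 + 0) + M)² = (36 + M)²)
F(I) = 3*I (F(I) = 2*I + I = 3*I)
3 + 50*F(h(m(-2), 4)) = 3 + 50*(3*(36 + 2)²) = 3 + 50*(3*38²) = 3 + 50*(3*1444) = 3 + 50*4332 = 3 + 216600 = 216603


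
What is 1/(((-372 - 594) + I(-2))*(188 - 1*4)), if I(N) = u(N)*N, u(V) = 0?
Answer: -1/177744 ≈ -5.6261e-6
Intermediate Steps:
I(N) = 0 (I(N) = 0*N = 0)
1/(((-372 - 594) + I(-2))*(188 - 1*4)) = 1/(((-372 - 594) + 0)*(188 - 1*4)) = 1/((-966 + 0)*(188 - 4)) = 1/(-966*184) = 1/(-177744) = -1/177744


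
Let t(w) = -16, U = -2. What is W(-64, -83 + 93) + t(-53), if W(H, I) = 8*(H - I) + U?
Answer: -610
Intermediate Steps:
W(H, I) = -2 - 8*I + 8*H (W(H, I) = 8*(H - I) - 2 = (-8*I + 8*H) - 2 = -2 - 8*I + 8*H)
W(-64, -83 + 93) + t(-53) = (-2 - 8*(-83 + 93) + 8*(-64)) - 16 = (-2 - 8*10 - 512) - 16 = (-2 - 80 - 512) - 16 = -594 - 16 = -610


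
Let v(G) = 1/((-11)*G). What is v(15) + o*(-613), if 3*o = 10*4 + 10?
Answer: -561917/55 ≈ -10217.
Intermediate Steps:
v(G) = -1/(11*G)
o = 50/3 (o = (10*4 + 10)/3 = (40 + 10)/3 = (⅓)*50 = 50/3 ≈ 16.667)
v(15) + o*(-613) = -1/11/15 + (50/3)*(-613) = -1/11*1/15 - 30650/3 = -1/165 - 30650/3 = -561917/55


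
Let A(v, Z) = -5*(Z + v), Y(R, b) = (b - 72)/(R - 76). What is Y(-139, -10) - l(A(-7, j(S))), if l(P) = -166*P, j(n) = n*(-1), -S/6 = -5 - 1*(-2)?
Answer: 4461332/215 ≈ 20750.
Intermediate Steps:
S = 18 (S = -6*(-5 - 1*(-2)) = -6*(-5 + 2) = -6*(-3) = 18)
Y(R, b) = (-72 + b)/(-76 + R)
j(n) = -n
A(v, Z) = -5*Z - 5*v
Y(-139, -10) - l(A(-7, j(S))) = (-72 - 10)/(-76 - 139) - (-166)*(-(-5)*18 - 5*(-7)) = -82/(-215) - (-166)*(-5*(-18) + 35) = -1/215*(-82) - (-166)*(90 + 35) = 82/215 - (-166)*125 = 82/215 - 1*(-20750) = 82/215 + 20750 = 4461332/215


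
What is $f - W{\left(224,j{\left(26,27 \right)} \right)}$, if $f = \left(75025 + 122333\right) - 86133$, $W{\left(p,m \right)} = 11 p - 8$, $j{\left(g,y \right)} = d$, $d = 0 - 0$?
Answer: $108769$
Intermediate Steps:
$d = 0$ ($d = 0 + 0 = 0$)
$j{\left(g,y \right)} = 0$
$W{\left(p,m \right)} = -8 + 11 p$
$f = 111225$ ($f = 197358 - 86133 = 111225$)
$f - W{\left(224,j{\left(26,27 \right)} \right)} = 111225 - \left(-8 + 11 \cdot 224\right) = 111225 - \left(-8 + 2464\right) = 111225 - 2456 = 108769$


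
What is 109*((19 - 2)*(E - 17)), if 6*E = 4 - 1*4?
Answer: -31501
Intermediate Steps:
E = 0 (E = (4 - 1*4)/6 = (4 - 4)/6 = (⅙)*0 = 0)
109*((19 - 2)*(E - 17)) = 109*((19 - 2)*(0 - 17)) = 109*(17*(-17)) = 109*(-289) = -31501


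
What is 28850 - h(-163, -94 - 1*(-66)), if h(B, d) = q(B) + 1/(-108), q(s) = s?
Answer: 3133405/108 ≈ 29013.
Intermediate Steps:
h(B, d) = -1/108 + B (h(B, d) = B + 1/(-108) = B - 1/108 = -1/108 + B)
28850 - h(-163, -94 - 1*(-66)) = 28850 - (-1/108 - 163) = 28850 - 1*(-17605/108) = 28850 + 17605/108 = 3133405/108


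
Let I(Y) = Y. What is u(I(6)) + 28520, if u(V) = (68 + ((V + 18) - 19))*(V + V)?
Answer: 29396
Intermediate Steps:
u(V) = 2*V*(67 + V) (u(V) = (68 + ((18 + V) - 19))*(2*V) = (68 + (-1 + V))*(2*V) = (67 + V)*(2*V) = 2*V*(67 + V))
u(I(6)) + 28520 = 2*6*(67 + 6) + 28520 = 2*6*73 + 28520 = 876 + 28520 = 29396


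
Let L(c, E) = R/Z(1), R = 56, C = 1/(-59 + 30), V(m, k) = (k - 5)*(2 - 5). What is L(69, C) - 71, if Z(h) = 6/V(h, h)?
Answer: 41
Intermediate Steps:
V(m, k) = 15 - 3*k (V(m, k) = (-5 + k)*(-3) = 15 - 3*k)
C = -1/29 (C = 1/(-29) = -1/29 ≈ -0.034483)
Z(h) = 6/(15 - 3*h)
L(c, E) = 112 (L(c, E) = 56/((-2/(-5 + 1))) = 56/((-2/(-4))) = 56/((-2*(-¼))) = 56/(½) = 56*2 = 112)
L(69, C) - 71 = 112 - 71 = 41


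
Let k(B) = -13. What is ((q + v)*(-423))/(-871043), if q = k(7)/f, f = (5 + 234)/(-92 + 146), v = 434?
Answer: 43579152/208179277 ≈ 0.20933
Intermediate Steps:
f = 239/54 ≈ 4.4259
q = -702/239 (q = -13/239/54 = -13*54/239 = -702/239 ≈ -2.9372)
((q + v)*(-423))/(-871043) = ((-702/239 + 434)*(-423))/(-871043) = ((103024/239)*(-423))*(-1/871043) = -43579152/239*(-1/871043) = 43579152/208179277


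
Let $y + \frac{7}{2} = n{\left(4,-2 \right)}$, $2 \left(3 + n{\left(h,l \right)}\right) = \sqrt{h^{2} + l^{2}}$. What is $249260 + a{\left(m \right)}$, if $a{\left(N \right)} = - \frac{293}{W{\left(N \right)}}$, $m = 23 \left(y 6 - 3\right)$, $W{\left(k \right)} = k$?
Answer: $\frac{1513508771}{6072} + \frac{293 \sqrt{5}}{6072} \approx 2.4926 \cdot 10^{5}$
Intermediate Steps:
$n{\left(h,l \right)} = -3 + \frac{\sqrt{h^{2} + l^{2}}}{2}$
$y = - \frac{13}{2} + \sqrt{5}$ ($y = - \frac{7}{2} - \left(3 - \frac{\sqrt{4^{2} + \left(-2\right)^{2}}}{2}\right) = - \frac{7}{2} - \left(3 - \frac{\sqrt{16 + 4}}{2}\right) = - \frac{7}{2} - \left(3 - \frac{\sqrt{20}}{2}\right) = - \frac{7}{2} - \left(3 - \frac{2 \sqrt{5}}{2}\right) = - \frac{7}{2} - \left(3 - \sqrt{5}\right) = - \frac{13}{2} + \sqrt{5} \approx -4.2639$)
$m = -966 + 138 \sqrt{5}$ ($m = 23 \left(\left(- \frac{13}{2} + \sqrt{5}\right) 6 - 3\right) = 23 \left(\left(-39 + 6 \sqrt{5}\right) - 3\right) = 23 \left(-42 + 6 \sqrt{5}\right) = -966 + 138 \sqrt{5} \approx -657.42$)
$a{\left(N \right)} = - \frac{293}{N}$
$249260 + a{\left(m \right)} = 249260 - \frac{293}{-966 + 138 \sqrt{5}}$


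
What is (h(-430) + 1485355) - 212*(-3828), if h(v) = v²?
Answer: 2481791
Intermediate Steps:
(h(-430) + 1485355) - 212*(-3828) = ((-430)² + 1485355) - 212*(-3828) = (184900 + 1485355) + 811536 = 1670255 + 811536 = 2481791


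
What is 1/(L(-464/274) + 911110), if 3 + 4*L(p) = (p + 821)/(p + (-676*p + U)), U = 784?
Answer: 1056032/962160635741 ≈ 1.0976e-6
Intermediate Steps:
L(p) = -¾ + (821 + p)/(4*(784 - 675*p)) (L(p) = -¾ + ((p + 821)/(p + (-676*p + 784)))/4 = -¾ + ((821 + p)/(p + (784 - 676*p)))/4 = -¾ + ((821 + p)/(784 - 675*p))/4 = -¾ + (821 + p)/(4*(784 - 675*p)))
1/(L(-464/274) + 911110) = 1/((1531 - (-940064)/274)/(4*(-784 + 675*(-464/274))) + 911110) = 1/((1531 - (-940064)/274)/(4*(-784 + 675*(-464*1/274))) + 911110) = 1/((1531 - 2026*(-232/137))/(4*(-784 + 675*(-232/137))) + 911110) = 1/((1531 + 470032/137)/(4*(-784 - 156600/137)) + 911110) = 1/((¼)*(679779/137)/(-264008/137) + 911110) = 1/((¼)*(-137/264008)*(679779/137) + 911110) = 1/(-679779/1056032 + 911110) = 1/(962160635741/1056032) = 1056032/962160635741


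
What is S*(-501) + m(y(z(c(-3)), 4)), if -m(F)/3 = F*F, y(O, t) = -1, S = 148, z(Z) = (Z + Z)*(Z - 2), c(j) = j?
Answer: -74151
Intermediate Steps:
z(Z) = 2*Z*(-2 + Z) (z(Z) = (2*Z)*(-2 + Z) = 2*Z*(-2 + Z))
m(F) = -3*F**2 (m(F) = -3*F*F = -3*F**2)
S*(-501) + m(y(z(c(-3)), 4)) = 148*(-501) - 3*(-1)**2 = -74148 - 3*1 = -74148 - 3 = -74151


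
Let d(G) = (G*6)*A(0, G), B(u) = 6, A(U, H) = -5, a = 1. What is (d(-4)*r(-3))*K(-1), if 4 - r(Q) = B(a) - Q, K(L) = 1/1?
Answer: -600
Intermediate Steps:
d(G) = -30*G (d(G) = (G*6)*(-5) = (6*G)*(-5) = -30*G)
K(L) = 1
r(Q) = -2 + Q (r(Q) = 4 - (6 - Q) = 4 + (-6 + Q) = -2 + Q)
(d(-4)*r(-3))*K(-1) = ((-30*(-4))*(-2 - 3))*1 = (120*(-5))*1 = -600*1 = -600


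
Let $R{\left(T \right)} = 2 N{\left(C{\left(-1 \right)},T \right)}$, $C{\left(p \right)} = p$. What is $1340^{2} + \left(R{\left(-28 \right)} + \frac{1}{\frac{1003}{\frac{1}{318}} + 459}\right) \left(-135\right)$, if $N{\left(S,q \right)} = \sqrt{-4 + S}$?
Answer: $\frac{191179327555}{106471} - 270 i \sqrt{5} \approx 1.7956 \cdot 10^{6} - 603.74 i$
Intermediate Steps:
$R{\left(T \right)} = 2 i \sqrt{5}$ ($R{\left(T \right)} = 2 \sqrt{-4 - 1} = 2 \sqrt{-5} = 2 i \sqrt{5}$)
$1340^{2} + \left(R{\left(-28 \right)} + \frac{1}{\frac{1003}{\frac{1}{318}} + 459}\right) \left(-135\right) = 1340^{2} + \left(2 i \sqrt{5} + \frac{1}{\frac{1003}{\frac{1}{318}} + 459}\right) \left(-135\right) = 1795600 + \left(2 i \sqrt{5} + \frac{1}{1003 \frac{1}{\frac{1}{318}} + 459}\right) \left(-135\right) = 1795600 + \left(2 i \sqrt{5} + \frac{1}{1003 \cdot 318 + 459}\right) \left(-135\right) = 1795600 + \left(2 i \sqrt{5} + \frac{1}{318954 + 459}\right) \left(-135\right) = 1795600 + \left(2 i \sqrt{5} + \frac{1}{319413}\right) \left(-135\right) = 1795600 + \left(\frac{1}{319413} + 2 i \sqrt{5}\right) \left(-135\right) = 1795600 - \left(\frac{45}{106471} + 270 i \sqrt{5}\right) = \frac{191179327555}{106471} - 270 i \sqrt{5}$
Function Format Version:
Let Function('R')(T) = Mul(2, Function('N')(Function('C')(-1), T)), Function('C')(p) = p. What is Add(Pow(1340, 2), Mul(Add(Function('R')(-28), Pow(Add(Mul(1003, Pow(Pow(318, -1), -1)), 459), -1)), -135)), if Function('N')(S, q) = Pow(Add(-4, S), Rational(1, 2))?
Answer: Add(Rational(191179327555, 106471), Mul(-270, I, Pow(5, Rational(1, 2)))) ≈ Add(1.7956e+6, Mul(-603.74, I))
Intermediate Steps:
Function('R')(T) = Mul(2, I, Pow(5, Rational(1, 2))) (Function('R')(T) = Mul(2, Pow(Add(-4, -1), Rational(1, 2))) = Mul(2, Pow(-5, Rational(1, 2))) = Mul(2, Mul(I, Pow(5, Rational(1, 2)))) = Mul(2, I, Pow(5, Rational(1, 2))))
Add(Pow(1340, 2), Mul(Add(Function('R')(-28), Pow(Add(Mul(1003, Pow(Pow(318, -1), -1)), 459), -1)), -135)) = Add(Pow(1340, 2), Mul(Add(Mul(2, I, Pow(5, Rational(1, 2))), Pow(Add(Mul(1003, Pow(Pow(318, -1), -1)), 459), -1)), -135)) = Add(1795600, Mul(Add(Mul(2, I, Pow(5, Rational(1, 2))), Pow(Add(Mul(1003, Pow(Rational(1, 318), -1)), 459), -1)), -135)) = Add(1795600, Mul(Add(Mul(2, I, Pow(5, Rational(1, 2))), Pow(Add(Mul(1003, 318), 459), -1)), -135)) = Add(1795600, Mul(Add(Mul(2, I, Pow(5, Rational(1, 2))), Pow(Add(318954, 459), -1)), -135)) = Add(1795600, Mul(Add(Mul(2, I, Pow(5, Rational(1, 2))), Pow(319413, -1)), -135)) = Add(1795600, Mul(Add(Mul(2, I, Pow(5, Rational(1, 2))), Rational(1, 319413)), -135)) = Add(1795600, Mul(Add(Rational(1, 319413), Mul(2, I, Pow(5, Rational(1, 2)))), -135)) = Add(1795600, Add(Rational(-45, 106471), Mul(-270, I, Pow(5, Rational(1, 2))))) = Add(Rational(191179327555, 106471), Mul(-270, I, Pow(5, Rational(1, 2))))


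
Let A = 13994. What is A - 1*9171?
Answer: 4823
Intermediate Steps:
A - 1*9171 = 13994 - 1*9171 = 13994 - 9171 = 4823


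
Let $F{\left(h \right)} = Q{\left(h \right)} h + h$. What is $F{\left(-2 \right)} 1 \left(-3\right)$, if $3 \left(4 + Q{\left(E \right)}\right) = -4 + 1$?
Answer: $-24$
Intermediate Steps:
$Q{\left(E \right)} = -5$ ($Q{\left(E \right)} = -4 + \frac{-4 + 1}{3} = -4 + \frac{1}{3} \left(-3\right) = -4 - 1 = -5$)
$F{\left(h \right)} = - 4 h$ ($F{\left(h \right)} = - 5 h + h = - 4 h$)
$F{\left(-2 \right)} 1 \left(-3\right) = \left(-4\right) \left(-2\right) 1 \left(-3\right) = 8 \cdot 1 \left(-3\right) = 8 \left(-3\right) = -24$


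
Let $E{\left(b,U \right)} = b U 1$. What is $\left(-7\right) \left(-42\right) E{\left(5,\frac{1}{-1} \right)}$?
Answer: $-1470$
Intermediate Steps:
$E{\left(b,U \right)} = U b$ ($E{\left(b,U \right)} = b U = U b$)
$\left(-7\right) \left(-42\right) E{\left(5,\frac{1}{-1} \right)} = \left(-7\right) \left(-42\right) \frac{1}{-1} \cdot 5 = 294 \left(\left(-1\right) 5\right) = 294 \left(-5\right) = -1470$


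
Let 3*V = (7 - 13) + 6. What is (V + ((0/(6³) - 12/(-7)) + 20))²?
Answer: 23104/49 ≈ 471.51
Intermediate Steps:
V = 0 (V = ((7 - 13) + 6)/3 = (-6 + 6)/3 = (⅓)*0 = 0)
(V + ((0/(6³) - 12/(-7)) + 20))² = (0 + ((0/(6³) - 12/(-7)) + 20))² = (0 + ((0/216 - 12*(-⅐)) + 20))² = (0 + ((0*(1/216) + 12/7) + 20))² = (0 + ((0 + 12/7) + 20))² = (0 + (12/7 + 20))² = (0 + 152/7)² = (152/7)² = 23104/49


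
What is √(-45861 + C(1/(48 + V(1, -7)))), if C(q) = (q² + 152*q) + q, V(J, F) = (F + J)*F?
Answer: I*√371460329/90 ≈ 214.15*I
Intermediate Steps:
V(J, F) = F*(F + J)
C(q) = q² + 153*q
√(-45861 + C(1/(48 + V(1, -7)))) = √(-45861 + (153 + 1/(48 - 7*(-7 + 1)))/(48 - 7*(-7 + 1))) = √(-45861 + (153 + 1/(48 - 7*(-6)))/(48 - 7*(-6))) = √(-45861 + (153 + 1/(48 + 42))/(48 + 42)) = √(-45861 + (153 + 1/90)/90) = √(-45861 + (1/90)*(13771/90)) = √(-45861 + 13771/8100) = √(-371460329/8100) = I*√371460329/90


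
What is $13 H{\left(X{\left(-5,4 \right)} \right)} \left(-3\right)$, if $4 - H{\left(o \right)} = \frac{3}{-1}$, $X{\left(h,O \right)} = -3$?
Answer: $-273$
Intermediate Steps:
$H{\left(o \right)} = 7$ ($H{\left(o \right)} = 4 - \frac{3}{-1} = 4 - 3 \left(-1\right) = 4 - -3 = 4 + 3 = 7$)
$13 H{\left(X{\left(-5,4 \right)} \right)} \left(-3\right) = 13 \cdot 7 \left(-3\right) = 91 \left(-3\right) = -273$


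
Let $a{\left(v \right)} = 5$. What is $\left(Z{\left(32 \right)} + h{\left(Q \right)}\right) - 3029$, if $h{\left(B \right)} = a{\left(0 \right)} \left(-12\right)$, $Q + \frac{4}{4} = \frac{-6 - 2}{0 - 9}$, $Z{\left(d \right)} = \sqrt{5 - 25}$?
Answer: $-3089 + 2 i \sqrt{5} \approx -3089.0 + 4.4721 i$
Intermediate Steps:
$Z{\left(d \right)} = 2 i \sqrt{5}$ ($Z{\left(d \right)} = \sqrt{-20} = 2 i \sqrt{5}$)
$Q = - \frac{1}{9}$ ($Q = -1 + \frac{-6 - 2}{0 - 9} = -1 - \frac{8}{-9} = -1 - - \frac{8}{9} = -1 + \frac{8}{9} = - \frac{1}{9} \approx -0.11111$)
$h{\left(B \right)} = -60$ ($h{\left(B \right)} = 5 \left(-12\right) = -60$)
$\left(Z{\left(32 \right)} + h{\left(Q \right)}\right) - 3029 = \left(2 i \sqrt{5} - 60\right) - 3029 = \left(-60 + 2 i \sqrt{5}\right) - 3029 = -3089 + 2 i \sqrt{5}$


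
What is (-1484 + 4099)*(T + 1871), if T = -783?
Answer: 2845120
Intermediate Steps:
(-1484 + 4099)*(T + 1871) = (-1484 + 4099)*(-783 + 1871) = 2615*1088 = 2845120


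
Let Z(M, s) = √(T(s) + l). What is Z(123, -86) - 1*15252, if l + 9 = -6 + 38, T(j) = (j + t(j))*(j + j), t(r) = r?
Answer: -15252 + √29607 ≈ -15080.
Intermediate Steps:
T(j) = 4*j² (T(j) = (j + j)*(j + j) = (2*j)*(2*j) = 4*j²)
l = 23 (l = -9 + (-6 + 38) = -9 + 32 = 23)
Z(M, s) = √(23 + 4*s²) (Z(M, s) = √(4*s² + 23) = √(23 + 4*s²))
Z(123, -86) - 1*15252 = √(23 + 4*(-86)²) - 1*15252 = √(23 + 4*7396) - 15252 = √(23 + 29584) - 15252 = √29607 - 15252 = -15252 + √29607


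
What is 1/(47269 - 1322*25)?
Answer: 1/14219 ≈ 7.0328e-5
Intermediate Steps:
1/(47269 - 1322*25) = 1/(47269 - 33050) = 1/14219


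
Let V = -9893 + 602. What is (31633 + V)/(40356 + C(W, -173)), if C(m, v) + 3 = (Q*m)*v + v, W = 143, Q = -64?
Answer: 11171/811738 ≈ 0.013762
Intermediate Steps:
C(m, v) = -3 + v - 64*m*v (C(m, v) = -3 + ((-64*m)*v + v) = -3 + (-64*m*v + v) = -3 + (v - 64*m*v) = -3 + v - 64*m*v)
V = -9291
(31633 + V)/(40356 + C(W, -173)) = (31633 - 9291)/(40356 + (-3 - 173 - 64*143*(-173))) = 22342/(40356 + (-3 - 173 + 1583296)) = 22342/(40356 + 1583120) = 22342/1623476 = 22342*(1/1623476) = 11171/811738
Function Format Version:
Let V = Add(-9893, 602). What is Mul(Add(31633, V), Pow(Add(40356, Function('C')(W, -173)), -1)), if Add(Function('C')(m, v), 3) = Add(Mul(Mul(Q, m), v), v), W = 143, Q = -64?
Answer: Rational(11171, 811738) ≈ 0.013762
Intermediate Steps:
Function('C')(m, v) = Add(-3, v, Mul(-64, m, v)) (Function('C')(m, v) = Add(-3, Add(Mul(Mul(-64, m), v), v)) = Add(-3, Add(Mul(-64, m, v), v)) = Add(-3, Add(v, Mul(-64, m, v))) = Add(-3, v, Mul(-64, m, v)))
V = -9291
Mul(Add(31633, V), Pow(Add(40356, Function('C')(W, -173)), -1)) = Mul(Add(31633, -9291), Pow(Add(40356, Add(-3, -173, Mul(-64, 143, -173))), -1)) = Mul(22342, Pow(Add(40356, Add(-3, -173, 1583296)), -1)) = Mul(22342, Pow(Add(40356, 1583120), -1)) = Mul(22342, Pow(1623476, -1)) = Mul(22342, Rational(1, 1623476)) = Rational(11171, 811738)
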